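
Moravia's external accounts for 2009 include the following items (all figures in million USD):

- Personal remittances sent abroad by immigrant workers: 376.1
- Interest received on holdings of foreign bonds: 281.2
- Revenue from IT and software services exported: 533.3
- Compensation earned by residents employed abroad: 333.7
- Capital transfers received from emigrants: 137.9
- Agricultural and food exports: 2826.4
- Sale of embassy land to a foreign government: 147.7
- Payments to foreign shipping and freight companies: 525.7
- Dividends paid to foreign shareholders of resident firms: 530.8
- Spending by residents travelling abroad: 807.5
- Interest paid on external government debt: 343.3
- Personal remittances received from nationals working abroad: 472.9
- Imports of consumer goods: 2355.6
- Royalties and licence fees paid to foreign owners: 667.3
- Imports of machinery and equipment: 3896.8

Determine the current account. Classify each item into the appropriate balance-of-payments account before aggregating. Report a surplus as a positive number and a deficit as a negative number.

Goods: 2826.4 - 2355.6 - 3896.8 = -3426.0
Services: 533.3 - 807.5 - 667.3 - 525.7 = -1467.2
Primary income: -343.3 + 333.7 + 281.2 - 530.8 = -259.2
Secondary income: 472.9 - 376.1 = 96.8
Current account = (-3426.0) + (-1467.2) + (-259.2) + 96.8 = -5055.6
(Excluded from the current account — capital account: capital transfers received from emigrants 137.9, sale of embassy land to a foreign government 147.7.)

-5055.6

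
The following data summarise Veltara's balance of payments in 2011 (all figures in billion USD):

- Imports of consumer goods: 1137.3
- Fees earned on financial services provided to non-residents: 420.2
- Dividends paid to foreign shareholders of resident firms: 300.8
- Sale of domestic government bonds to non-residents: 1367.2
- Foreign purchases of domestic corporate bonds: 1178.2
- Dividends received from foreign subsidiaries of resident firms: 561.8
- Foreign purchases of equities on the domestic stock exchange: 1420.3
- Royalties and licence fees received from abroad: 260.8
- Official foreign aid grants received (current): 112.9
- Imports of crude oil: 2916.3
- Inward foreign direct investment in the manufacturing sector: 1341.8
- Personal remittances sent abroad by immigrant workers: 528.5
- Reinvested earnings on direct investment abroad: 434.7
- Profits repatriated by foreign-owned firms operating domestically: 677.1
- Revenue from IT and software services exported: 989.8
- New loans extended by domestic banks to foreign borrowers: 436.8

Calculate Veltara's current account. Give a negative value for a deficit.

Goods: -1137.3 - 2916.3 = -4053.6
Services: 260.8 + 989.8 + 420.2 = 1670.8
Primary income: 561.8 - 300.8 + 434.7 - 677.1 = 18.6
Secondary income: 112.9 - 528.5 = -415.6
Current account = (-4053.6) + 1670.8 + 18.6 + (-415.6) = -2779.8
(Excluded from the current account — financial account: sale of domestic government bonds to non-residents 1367.2, foreign purchases of domestic corporate bonds 1178.2, foreign purchases of equities on the domestic stock exchange 1420.3, inward foreign direct investment in the manufacturing sector 1341.8, new loans extended by domestic banks to foreign borrowers 436.8.)

-2779.8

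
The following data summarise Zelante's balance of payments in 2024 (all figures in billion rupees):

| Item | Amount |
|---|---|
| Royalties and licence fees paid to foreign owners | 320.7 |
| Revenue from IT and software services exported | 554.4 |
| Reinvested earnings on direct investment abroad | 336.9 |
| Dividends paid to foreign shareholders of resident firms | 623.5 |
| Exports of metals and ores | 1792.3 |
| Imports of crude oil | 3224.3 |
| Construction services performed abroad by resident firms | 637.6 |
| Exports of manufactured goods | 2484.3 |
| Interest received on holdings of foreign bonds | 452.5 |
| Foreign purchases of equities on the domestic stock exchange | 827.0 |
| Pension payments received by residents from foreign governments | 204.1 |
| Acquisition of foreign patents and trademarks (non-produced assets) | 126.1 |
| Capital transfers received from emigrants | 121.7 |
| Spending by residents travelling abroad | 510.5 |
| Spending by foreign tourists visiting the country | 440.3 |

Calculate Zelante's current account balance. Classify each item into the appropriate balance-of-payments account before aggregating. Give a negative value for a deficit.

Goods: 1792.3 + 2484.3 - 3224.3 = 1052.3
Services: -320.7 - 510.5 + 637.6 + 440.3 + 554.4 = 801.1
Primary income: 452.5 + 336.9 - 623.5 = 165.9
Secondary income: 204.1
Current account = 1052.3 + 801.1 + 165.9 + 204.1 = 2223.4
(Excluded from the current account — financial account: foreign purchases of equities on the domestic stock exchange 827.0; capital account: acquisition of foreign patents and trademarks (non-produced assets) 126.1, capital transfers received from emigrants 121.7.)

2223.4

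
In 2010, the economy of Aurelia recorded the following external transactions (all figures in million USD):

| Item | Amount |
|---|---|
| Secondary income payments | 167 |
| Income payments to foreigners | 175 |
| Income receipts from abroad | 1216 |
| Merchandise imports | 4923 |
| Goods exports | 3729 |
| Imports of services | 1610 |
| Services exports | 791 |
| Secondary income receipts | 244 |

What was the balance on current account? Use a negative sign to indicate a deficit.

Goods balance = 3729 - 4923 = -1194
Services balance = 791 - 1610 = -819
Trade balance (goods + services) = -1194 + (-819) = -2013
Net primary income = 1216 - 175 = 1041
Net secondary income = 244 - 167 = 77
Current account = -2013 + 1041 + 77 = -895

-895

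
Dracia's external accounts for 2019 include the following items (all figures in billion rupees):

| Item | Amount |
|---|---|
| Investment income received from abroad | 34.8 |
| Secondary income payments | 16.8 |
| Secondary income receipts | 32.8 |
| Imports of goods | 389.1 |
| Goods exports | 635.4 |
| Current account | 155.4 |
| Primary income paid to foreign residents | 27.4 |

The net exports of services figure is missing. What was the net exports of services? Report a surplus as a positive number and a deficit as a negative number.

-114.3

Current account = goods balance + services balance + net primary income + net secondary income
Sum of the known components = 269.7
Net exports of services = CA - (known components) = 155.4 - 269.7 = -114.3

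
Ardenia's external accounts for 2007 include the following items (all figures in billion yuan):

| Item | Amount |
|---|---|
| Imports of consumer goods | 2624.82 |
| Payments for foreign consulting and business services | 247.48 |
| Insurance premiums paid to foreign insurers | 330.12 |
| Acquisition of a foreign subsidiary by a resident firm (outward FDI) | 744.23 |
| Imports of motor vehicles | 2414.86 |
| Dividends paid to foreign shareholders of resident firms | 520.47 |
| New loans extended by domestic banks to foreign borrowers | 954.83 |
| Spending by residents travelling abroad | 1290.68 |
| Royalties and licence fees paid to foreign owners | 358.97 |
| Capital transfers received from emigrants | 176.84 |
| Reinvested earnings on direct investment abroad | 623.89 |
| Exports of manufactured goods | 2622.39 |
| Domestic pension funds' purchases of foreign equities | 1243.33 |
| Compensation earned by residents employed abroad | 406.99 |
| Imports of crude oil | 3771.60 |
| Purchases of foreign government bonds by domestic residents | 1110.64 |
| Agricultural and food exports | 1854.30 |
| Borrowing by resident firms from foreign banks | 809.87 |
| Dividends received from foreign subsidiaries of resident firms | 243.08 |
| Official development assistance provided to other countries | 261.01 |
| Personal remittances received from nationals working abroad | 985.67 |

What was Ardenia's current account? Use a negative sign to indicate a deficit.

Goods: 2622.39 + 1854.30 - 3771.60 - 2624.82 - 2414.86 = -4334.59
Services: -330.12 - 247.48 - 1290.68 - 358.97 = -2227.25
Primary income: 406.99 - 520.47 + 243.08 + 623.89 = 753.49
Secondary income: -261.01 + 985.67 = 724.66
Current account = (-4334.59) + (-2227.25) + 753.49 + 724.66 = -5083.69
(Excluded from the current account — financial account: acquisition of a foreign subsidiary by a resident firm (outward FDI) 744.23, new loans extended by domestic banks to foreign borrowers 954.83, domestic pension funds' purchases of foreign equities 1243.33, purchases of foreign government bonds by domestic residents 1110.64, borrowing by resident firms from foreign banks 809.87; capital account: capital transfers received from emigrants 176.84.)

-5083.69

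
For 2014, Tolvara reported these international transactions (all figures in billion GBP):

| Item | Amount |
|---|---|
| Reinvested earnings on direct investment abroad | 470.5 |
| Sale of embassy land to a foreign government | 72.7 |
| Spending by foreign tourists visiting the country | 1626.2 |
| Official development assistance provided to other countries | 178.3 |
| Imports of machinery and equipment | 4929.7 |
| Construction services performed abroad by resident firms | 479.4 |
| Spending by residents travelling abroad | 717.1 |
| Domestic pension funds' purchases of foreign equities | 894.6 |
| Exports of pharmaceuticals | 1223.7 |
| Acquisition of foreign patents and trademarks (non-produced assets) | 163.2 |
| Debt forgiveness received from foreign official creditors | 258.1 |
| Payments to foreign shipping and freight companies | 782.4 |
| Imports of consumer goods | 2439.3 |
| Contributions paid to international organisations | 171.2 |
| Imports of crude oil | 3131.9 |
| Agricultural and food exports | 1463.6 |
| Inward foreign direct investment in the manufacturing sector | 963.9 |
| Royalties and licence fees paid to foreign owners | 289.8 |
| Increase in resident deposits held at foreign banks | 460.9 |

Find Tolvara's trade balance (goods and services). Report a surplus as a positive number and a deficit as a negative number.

Goods: -4929.7 - 2439.3 - 3131.9 + 1463.6 + 1223.7 = -7813.6
Services: 479.4 - 717.1 - 782.4 + 1626.2 - 289.8 = 316.3
Trade balance = -7813.6 + 316.3 = -7497.3
(Excluded from the trade balance — primary income: reinvested earnings on direct investment abroad 470.5; capital account: sale of embassy land to a foreign government 72.7, acquisition of foreign patents and trademarks (non-produced assets) 163.2, debt forgiveness received from foreign official creditors 258.1; secondary income: official development assistance provided to other countries 178.3, contributions paid to international organisations 171.2; financial account: domestic pension funds' purchases of foreign equities 894.6, inward foreign direct investment in the manufacturing sector 963.9, increase in resident deposits held at foreign banks 460.9.)

-7497.3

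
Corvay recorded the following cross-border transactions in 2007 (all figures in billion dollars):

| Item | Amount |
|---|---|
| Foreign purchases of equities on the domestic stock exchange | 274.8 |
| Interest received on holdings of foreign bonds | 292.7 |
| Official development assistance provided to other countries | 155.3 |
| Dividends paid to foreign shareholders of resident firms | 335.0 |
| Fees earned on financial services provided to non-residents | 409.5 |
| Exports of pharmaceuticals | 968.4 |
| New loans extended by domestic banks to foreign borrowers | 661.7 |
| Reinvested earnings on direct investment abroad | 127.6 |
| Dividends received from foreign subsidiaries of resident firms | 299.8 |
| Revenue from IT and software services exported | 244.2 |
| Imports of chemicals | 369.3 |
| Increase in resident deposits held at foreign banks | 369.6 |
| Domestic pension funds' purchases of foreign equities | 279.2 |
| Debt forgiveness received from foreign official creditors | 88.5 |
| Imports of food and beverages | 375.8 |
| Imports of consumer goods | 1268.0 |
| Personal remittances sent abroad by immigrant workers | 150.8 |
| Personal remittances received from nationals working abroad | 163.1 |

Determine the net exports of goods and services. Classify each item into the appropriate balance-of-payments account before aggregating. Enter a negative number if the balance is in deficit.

-391.0

Goods: -1268.0 - 369.3 + 968.4 - 375.8 = -1044.7
Services: 244.2 + 409.5 = 653.7
Trade balance = -1044.7 + 653.7 = -391.0
(Excluded from the trade balance — financial account: foreign purchases of equities on the domestic stock exchange 274.8, new loans extended by domestic banks to foreign borrowers 661.7, increase in resident deposits held at foreign banks 369.6, domestic pension funds' purchases of foreign equities 279.2; primary income: interest received on holdings of foreign bonds 292.7, dividends paid to foreign shareholders of resident firms 335.0, reinvested earnings on direct investment abroad 127.6, dividends received from foreign subsidiaries of resident firms 299.8; secondary income: official development assistance provided to other countries 155.3, personal remittances sent abroad by immigrant workers 150.8, personal remittances received from nationals working abroad 163.1; capital account: debt forgiveness received from foreign official creditors 88.5.)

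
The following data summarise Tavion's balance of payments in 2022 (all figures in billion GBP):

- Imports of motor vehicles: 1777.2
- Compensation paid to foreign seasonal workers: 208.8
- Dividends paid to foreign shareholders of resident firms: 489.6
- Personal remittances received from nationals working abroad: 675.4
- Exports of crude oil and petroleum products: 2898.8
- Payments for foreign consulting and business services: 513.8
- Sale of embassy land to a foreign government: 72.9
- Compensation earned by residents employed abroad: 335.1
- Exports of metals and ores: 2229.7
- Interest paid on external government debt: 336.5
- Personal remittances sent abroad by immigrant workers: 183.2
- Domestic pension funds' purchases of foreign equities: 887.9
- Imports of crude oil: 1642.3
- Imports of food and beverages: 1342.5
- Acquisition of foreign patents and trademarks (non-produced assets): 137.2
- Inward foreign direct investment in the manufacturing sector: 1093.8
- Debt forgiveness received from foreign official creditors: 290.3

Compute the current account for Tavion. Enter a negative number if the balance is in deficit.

Goods: -1642.3 + 2229.7 - 1777.2 - 1342.5 + 2898.8 = 366.5
Services: -513.8
Primary income: -489.6 + 335.1 - 336.5 - 208.8 = -699.8
Secondary income: -183.2 + 675.4 = 492.2
Current account = 366.5 + (-513.8) + (-699.8) + 492.2 = -354.9
(Excluded from the current account — capital account: sale of embassy land to a foreign government 72.9, acquisition of foreign patents and trademarks (non-produced assets) 137.2, debt forgiveness received from foreign official creditors 290.3; financial account: domestic pension funds' purchases of foreign equities 887.9, inward foreign direct investment in the manufacturing sector 1093.8.)

-354.9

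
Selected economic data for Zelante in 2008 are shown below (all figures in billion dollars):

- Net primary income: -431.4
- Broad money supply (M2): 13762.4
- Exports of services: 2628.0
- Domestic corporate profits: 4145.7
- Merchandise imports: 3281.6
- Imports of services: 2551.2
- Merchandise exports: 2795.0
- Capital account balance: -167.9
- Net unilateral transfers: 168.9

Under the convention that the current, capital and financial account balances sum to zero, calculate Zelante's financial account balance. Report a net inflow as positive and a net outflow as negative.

Goods balance = 2795.0 - 3281.6 = -486.6
Services balance = 2628.0 - 2551.2 = 76.8
Trade balance (goods + services) = -486.6 + 76.8 = -409.8
Net primary income = -431.4
Net secondary income = 168.9
Current account = -409.8 + (-431.4) + 168.9 = -672.3
Financial account = -(-672.3 + (-167.9)) = 840.2

840.2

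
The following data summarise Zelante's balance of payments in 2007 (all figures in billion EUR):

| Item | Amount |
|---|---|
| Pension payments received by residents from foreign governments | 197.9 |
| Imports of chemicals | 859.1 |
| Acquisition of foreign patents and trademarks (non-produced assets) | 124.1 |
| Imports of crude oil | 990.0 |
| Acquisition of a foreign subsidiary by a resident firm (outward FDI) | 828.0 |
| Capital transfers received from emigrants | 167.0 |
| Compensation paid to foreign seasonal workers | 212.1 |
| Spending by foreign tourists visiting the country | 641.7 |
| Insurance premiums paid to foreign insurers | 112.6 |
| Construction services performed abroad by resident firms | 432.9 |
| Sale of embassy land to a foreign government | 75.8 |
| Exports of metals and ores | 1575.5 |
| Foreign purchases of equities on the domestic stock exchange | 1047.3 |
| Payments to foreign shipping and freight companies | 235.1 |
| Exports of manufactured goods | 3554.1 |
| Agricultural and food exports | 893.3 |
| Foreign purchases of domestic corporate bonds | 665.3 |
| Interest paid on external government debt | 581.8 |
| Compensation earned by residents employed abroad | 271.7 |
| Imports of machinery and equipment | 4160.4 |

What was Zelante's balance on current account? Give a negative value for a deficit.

Goods: 893.3 - 859.1 + 3554.1 - 990.0 + 1575.5 - 4160.4 = 13.4
Services: 432.9 - 112.6 + 641.7 - 235.1 = 726.9
Primary income: 271.7 - 212.1 - 581.8 = -522.2
Secondary income: 197.9
Current account = 13.4 + 726.9 + (-522.2) + 197.9 = 416.0
(Excluded from the current account — capital account: acquisition of foreign patents and trademarks (non-produced assets) 124.1, capital transfers received from emigrants 167.0, sale of embassy land to a foreign government 75.8; financial account: acquisition of a foreign subsidiary by a resident firm (outward FDI) 828.0, foreign purchases of equities on the domestic stock exchange 1047.3, foreign purchases of domestic corporate bonds 665.3.)

416.0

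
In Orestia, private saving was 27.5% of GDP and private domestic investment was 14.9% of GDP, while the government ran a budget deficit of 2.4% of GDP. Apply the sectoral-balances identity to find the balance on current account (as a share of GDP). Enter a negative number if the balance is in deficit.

10.2

By the sectoral-balances identity, CA = (S_private - I) + (T - G).
Private balance = 27.5 - 14.9 = 12.6
Government balance (T - G) = -2.4
CA = 12.6 + (-2.4) = 10.2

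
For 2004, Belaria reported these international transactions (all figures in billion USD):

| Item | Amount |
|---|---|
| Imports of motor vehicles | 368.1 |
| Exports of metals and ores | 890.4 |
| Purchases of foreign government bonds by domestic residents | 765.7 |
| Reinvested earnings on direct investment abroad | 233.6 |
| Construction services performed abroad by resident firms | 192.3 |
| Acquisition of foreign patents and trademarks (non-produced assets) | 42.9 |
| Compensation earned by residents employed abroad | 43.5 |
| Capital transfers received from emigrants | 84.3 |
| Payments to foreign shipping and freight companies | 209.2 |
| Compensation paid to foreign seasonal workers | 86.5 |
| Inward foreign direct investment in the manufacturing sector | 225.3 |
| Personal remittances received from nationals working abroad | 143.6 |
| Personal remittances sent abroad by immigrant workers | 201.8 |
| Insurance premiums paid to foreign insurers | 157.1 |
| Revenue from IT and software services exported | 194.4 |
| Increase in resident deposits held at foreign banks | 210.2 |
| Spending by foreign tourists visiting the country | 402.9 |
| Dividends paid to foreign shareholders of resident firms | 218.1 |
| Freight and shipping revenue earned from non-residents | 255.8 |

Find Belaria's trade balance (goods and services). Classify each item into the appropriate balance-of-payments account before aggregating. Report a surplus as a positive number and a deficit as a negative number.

Goods: 890.4 - 368.1 = 522.3
Services: -209.2 - 157.1 + 402.9 + 192.3 + 194.4 + 255.8 = 679.1
Trade balance = 522.3 + 679.1 = 1201.4
(Excluded from the trade balance — financial account: purchases of foreign government bonds by domestic residents 765.7, inward foreign direct investment in the manufacturing sector 225.3, increase in resident deposits held at foreign banks 210.2; primary income: reinvested earnings on direct investment abroad 233.6, compensation earned by residents employed abroad 43.5, compensation paid to foreign seasonal workers 86.5, dividends paid to foreign shareholders of resident firms 218.1; capital account: acquisition of foreign patents and trademarks (non-produced assets) 42.9, capital transfers received from emigrants 84.3; secondary income: personal remittances received from nationals working abroad 143.6, personal remittances sent abroad by immigrant workers 201.8.)

1201.4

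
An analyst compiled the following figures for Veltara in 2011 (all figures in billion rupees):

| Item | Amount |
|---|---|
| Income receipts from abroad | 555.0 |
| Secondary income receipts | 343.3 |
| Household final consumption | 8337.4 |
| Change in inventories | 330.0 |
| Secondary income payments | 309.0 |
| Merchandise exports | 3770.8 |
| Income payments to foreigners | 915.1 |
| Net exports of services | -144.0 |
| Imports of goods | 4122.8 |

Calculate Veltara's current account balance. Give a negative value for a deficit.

-821.8

Goods balance = 3770.8 - 4122.8 = -352.0
Services balance = -144.0
Trade balance (goods + services) = -352.0 + (-144.0) = -496.0
Net primary income = 555.0 - 915.1 = -360.1
Net secondary income = 343.3 - 309.0 = 34.3
Current account = -496.0 + (-360.1) + 34.3 = -821.8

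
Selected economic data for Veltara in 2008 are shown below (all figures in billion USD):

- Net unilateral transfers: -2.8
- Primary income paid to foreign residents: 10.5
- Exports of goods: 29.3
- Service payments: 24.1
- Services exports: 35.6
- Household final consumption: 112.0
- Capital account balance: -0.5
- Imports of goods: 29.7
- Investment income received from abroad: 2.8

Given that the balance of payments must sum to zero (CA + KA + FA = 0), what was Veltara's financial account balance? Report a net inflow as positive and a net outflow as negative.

-0.1

Goods balance = 29.3 - 29.7 = -0.4
Services balance = 35.6 - 24.1 = 11.5
Trade balance (goods + services) = -0.4 + 11.5 = 11.1
Net primary income = 2.8 - 10.5 = -7.7
Net secondary income = -2.8
Current account = 11.1 + (-7.7) + (-2.8) = 0.6
Financial account = -(0.6 + (-0.5)) = -0.1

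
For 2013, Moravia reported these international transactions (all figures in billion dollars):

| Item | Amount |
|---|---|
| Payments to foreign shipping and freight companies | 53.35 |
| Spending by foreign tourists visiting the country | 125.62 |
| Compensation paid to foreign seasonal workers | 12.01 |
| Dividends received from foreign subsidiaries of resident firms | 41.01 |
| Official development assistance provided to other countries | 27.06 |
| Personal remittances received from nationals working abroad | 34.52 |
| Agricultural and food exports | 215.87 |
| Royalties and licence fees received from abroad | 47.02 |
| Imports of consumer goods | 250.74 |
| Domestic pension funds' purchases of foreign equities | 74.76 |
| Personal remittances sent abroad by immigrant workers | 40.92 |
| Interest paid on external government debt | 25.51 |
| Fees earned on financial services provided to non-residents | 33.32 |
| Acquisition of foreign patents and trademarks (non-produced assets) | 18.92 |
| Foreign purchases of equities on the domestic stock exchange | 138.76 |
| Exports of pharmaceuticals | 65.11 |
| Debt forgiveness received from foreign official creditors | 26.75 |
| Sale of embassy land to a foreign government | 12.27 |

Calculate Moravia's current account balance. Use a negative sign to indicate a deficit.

Goods: 215.87 - 250.74 + 65.11 = 30.24
Services: 125.62 + 33.32 + 47.02 - 53.35 = 152.61
Primary income: -25.51 - 12.01 + 41.01 = 3.49
Secondary income: -40.92 - 27.06 + 34.52 = -33.46
Current account = 30.24 + 152.61 + 3.49 + (-33.46) = 152.88
(Excluded from the current account — financial account: domestic pension funds' purchases of foreign equities 74.76, foreign purchases of equities on the domestic stock exchange 138.76; capital account: acquisition of foreign patents and trademarks (non-produced assets) 18.92, debt forgiveness received from foreign official creditors 26.75, sale of embassy land to a foreign government 12.27.)

152.88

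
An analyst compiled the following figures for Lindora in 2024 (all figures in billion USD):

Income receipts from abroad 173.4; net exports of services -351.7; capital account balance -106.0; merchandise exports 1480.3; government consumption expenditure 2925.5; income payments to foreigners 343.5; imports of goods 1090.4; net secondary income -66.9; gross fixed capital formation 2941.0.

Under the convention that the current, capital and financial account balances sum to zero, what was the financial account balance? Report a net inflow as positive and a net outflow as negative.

Goods balance = 1480.3 - 1090.4 = 389.9
Services balance = -351.7
Trade balance (goods + services) = 389.9 + (-351.7) = 38.2
Net primary income = 173.4 - 343.5 = -170.1
Net secondary income = -66.9
Current account = 38.2 + (-170.1) + (-66.9) = -198.8
Financial account = -(-198.8 + (-106.0)) = 304.8

304.8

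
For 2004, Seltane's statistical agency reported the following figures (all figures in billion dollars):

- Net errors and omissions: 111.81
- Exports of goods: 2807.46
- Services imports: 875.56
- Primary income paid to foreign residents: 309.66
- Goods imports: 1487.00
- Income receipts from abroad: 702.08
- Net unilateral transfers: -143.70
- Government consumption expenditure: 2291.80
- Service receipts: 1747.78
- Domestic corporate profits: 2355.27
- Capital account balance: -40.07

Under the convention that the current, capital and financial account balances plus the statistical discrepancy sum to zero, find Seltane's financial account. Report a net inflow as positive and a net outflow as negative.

Goods balance = 2807.46 - 1487.00 = 1320.46
Services balance = 1747.78 - 875.56 = 872.22
Trade balance (goods + services) = 1320.46 + 872.22 = 2192.68
Net primary income = 702.08 - 309.66 = 392.42
Net secondary income = -143.70
Current account = 2192.68 + 392.42 + (-143.70) = 2441.40
Financial account = -(2441.40 + (-40.07) + 111.81) = -2513.14

-2513.14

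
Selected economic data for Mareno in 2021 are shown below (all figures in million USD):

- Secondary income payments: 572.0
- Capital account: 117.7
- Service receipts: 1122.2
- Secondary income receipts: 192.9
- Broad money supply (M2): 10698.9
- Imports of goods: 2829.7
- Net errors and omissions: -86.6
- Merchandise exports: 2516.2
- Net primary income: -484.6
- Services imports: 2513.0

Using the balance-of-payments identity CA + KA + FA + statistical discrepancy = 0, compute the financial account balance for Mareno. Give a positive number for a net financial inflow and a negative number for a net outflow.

Goods balance = 2516.2 - 2829.7 = -313.5
Services balance = 1122.2 - 2513.0 = -1390.8
Trade balance (goods + services) = -313.5 + (-1390.8) = -1704.3
Net primary income = -484.6
Net secondary income = 192.9 - 572.0 = -379.1
Current account = -1704.3 + (-484.6) + (-379.1) = -2568.0
Financial account = -(-2568.0 + 117.7 + (-86.6)) = 2536.9

2536.9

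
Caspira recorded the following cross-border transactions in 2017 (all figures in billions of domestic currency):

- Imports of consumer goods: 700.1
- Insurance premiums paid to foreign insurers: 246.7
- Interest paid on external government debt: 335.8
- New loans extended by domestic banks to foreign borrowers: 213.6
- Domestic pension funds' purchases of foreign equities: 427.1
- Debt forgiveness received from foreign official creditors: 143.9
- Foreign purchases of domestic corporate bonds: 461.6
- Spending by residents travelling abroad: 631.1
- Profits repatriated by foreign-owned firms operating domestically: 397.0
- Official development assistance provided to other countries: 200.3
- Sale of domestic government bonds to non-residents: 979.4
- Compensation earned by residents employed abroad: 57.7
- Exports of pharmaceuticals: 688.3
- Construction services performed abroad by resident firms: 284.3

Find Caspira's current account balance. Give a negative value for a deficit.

-1480.7

Goods: 688.3 - 700.1 = -11.8
Services: 284.3 - 246.7 - 631.1 = -593.5
Primary income: 57.7 - 397.0 - 335.8 = -675.1
Secondary income: -200.3
Current account = (-11.8) + (-593.5) + (-675.1) + (-200.3) = -1480.7
(Excluded from the current account — financial account: new loans extended by domestic banks to foreign borrowers 213.6, domestic pension funds' purchases of foreign equities 427.1, foreign purchases of domestic corporate bonds 461.6, sale of domestic government bonds to non-residents 979.4; capital account: debt forgiveness received from foreign official creditors 143.9.)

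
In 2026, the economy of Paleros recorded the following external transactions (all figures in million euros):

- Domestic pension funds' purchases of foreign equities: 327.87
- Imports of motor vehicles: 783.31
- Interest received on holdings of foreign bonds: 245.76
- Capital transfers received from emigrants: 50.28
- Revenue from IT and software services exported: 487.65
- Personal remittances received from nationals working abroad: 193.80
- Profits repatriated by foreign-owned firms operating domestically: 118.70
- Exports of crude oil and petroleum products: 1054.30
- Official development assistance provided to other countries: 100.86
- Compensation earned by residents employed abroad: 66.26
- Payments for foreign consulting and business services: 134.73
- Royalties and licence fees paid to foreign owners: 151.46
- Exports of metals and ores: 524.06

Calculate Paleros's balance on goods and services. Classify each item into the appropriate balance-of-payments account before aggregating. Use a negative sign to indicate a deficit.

996.51

Goods: 524.06 - 783.31 + 1054.30 = 795.05
Services: 487.65 - 134.73 - 151.46 = 201.46
Trade balance = 795.05 + 201.46 = 996.51
(Excluded from the trade balance — financial account: domestic pension funds' purchases of foreign equities 327.87; primary income: interest received on holdings of foreign bonds 245.76, profits repatriated by foreign-owned firms operating domestically 118.70, compensation earned by residents employed abroad 66.26; capital account: capital transfers received from emigrants 50.28; secondary income: personal remittances received from nationals working abroad 193.80, official development assistance provided to other countries 100.86.)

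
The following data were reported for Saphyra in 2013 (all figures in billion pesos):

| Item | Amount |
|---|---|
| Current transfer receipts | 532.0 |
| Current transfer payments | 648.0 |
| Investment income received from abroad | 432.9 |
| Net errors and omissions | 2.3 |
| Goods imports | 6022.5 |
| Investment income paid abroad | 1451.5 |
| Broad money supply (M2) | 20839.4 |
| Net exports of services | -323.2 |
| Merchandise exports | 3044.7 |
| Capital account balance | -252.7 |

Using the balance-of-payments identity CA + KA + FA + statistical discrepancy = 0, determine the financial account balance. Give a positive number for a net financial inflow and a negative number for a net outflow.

Goods balance = 3044.7 - 6022.5 = -2977.8
Services balance = -323.2
Trade balance (goods + services) = -2977.8 + (-323.2) = -3301.0
Net primary income = 432.9 - 1451.5 = -1018.6
Net secondary income = 532.0 - 648.0 = -116.0
Current account = -3301.0 + (-1018.6) + (-116.0) = -4435.6
Financial account = -(-4435.6 + (-252.7) + 2.3) = 4686.0

4686.0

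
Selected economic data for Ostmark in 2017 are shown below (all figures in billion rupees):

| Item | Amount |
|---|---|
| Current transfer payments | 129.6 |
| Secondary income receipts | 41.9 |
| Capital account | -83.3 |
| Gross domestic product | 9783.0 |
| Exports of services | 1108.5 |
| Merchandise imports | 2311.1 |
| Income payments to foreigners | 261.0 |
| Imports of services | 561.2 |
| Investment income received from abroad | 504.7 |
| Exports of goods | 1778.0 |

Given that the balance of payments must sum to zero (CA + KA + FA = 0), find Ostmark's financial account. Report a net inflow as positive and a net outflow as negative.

Goods balance = 1778.0 - 2311.1 = -533.1
Services balance = 1108.5 - 561.2 = 547.3
Trade balance (goods + services) = -533.1 + 547.3 = 14.2
Net primary income = 504.7 - 261.0 = 243.7
Net secondary income = 41.9 - 129.6 = -87.7
Current account = 14.2 + 243.7 + (-87.7) = 170.2
Financial account = -(170.2 + (-83.3)) = -86.9

-86.9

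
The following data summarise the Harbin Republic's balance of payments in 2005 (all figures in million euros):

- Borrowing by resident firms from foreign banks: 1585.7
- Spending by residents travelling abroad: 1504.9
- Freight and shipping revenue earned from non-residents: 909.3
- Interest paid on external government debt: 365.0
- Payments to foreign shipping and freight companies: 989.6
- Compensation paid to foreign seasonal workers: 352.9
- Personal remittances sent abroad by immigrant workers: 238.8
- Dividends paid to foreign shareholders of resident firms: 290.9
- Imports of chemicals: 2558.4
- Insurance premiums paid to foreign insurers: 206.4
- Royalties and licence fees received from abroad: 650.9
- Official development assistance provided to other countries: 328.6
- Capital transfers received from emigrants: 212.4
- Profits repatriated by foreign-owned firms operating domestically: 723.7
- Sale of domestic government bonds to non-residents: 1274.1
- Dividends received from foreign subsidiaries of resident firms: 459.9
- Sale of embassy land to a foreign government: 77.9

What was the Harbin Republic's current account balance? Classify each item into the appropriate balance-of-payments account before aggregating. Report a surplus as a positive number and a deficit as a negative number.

-5539.1

Goods: -2558.4
Services: -206.4 - 989.6 - 1504.9 + 650.9 + 909.3 = -1140.7
Primary income: -723.7 - 290.9 + 459.9 - 365.0 - 352.9 = -1272.6
Secondary income: -328.6 - 238.8 = -567.4
Current account = (-2558.4) + (-1140.7) + (-1272.6) + (-567.4) = -5539.1
(Excluded from the current account — financial account: borrowing by resident firms from foreign banks 1585.7, sale of domestic government bonds to non-residents 1274.1; capital account: capital transfers received from emigrants 212.4, sale of embassy land to a foreign government 77.9.)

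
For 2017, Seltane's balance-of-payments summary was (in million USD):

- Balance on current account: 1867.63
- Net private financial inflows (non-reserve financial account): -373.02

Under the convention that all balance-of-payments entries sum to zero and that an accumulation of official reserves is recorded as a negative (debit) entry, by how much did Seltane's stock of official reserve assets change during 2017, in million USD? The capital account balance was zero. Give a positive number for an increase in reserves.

1494.61

Official reserve transactions balance = -(1867.63 + (-373.02)) = -1494.61
An accumulation of reserves is recorded as a debit (negative entry), so the change in the stock of reserves is the negative of that balance.
Change in official reserves = -(-1494.61) = 1494.61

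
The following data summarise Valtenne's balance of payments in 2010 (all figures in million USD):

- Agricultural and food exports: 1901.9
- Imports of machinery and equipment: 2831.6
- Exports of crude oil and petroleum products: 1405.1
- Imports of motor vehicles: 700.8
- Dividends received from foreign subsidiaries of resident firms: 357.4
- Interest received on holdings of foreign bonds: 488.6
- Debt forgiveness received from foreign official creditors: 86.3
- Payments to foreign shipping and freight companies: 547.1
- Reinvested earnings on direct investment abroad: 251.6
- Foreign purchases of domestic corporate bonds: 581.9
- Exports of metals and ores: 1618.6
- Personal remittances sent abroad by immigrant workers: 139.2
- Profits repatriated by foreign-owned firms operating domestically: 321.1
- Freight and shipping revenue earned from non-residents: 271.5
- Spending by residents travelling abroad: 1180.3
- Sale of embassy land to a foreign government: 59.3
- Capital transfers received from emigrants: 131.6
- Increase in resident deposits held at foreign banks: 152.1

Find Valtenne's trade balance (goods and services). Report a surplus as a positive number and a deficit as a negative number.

Goods: -700.8 + 1901.9 + 1618.6 + 1405.1 - 2831.6 = 1393.2
Services: -547.1 + 271.5 - 1180.3 = -1455.9
Trade balance = 1393.2 + (-1455.9) = -62.7
(Excluded from the trade balance — primary income: dividends received from foreign subsidiaries of resident firms 357.4, interest received on holdings of foreign bonds 488.6, reinvested earnings on direct investment abroad 251.6, profits repatriated by foreign-owned firms operating domestically 321.1; capital account: debt forgiveness received from foreign official creditors 86.3, sale of embassy land to a foreign government 59.3, capital transfers received from emigrants 131.6; financial account: foreign purchases of domestic corporate bonds 581.9, increase in resident deposits held at foreign banks 152.1; secondary income: personal remittances sent abroad by immigrant workers 139.2.)

-62.7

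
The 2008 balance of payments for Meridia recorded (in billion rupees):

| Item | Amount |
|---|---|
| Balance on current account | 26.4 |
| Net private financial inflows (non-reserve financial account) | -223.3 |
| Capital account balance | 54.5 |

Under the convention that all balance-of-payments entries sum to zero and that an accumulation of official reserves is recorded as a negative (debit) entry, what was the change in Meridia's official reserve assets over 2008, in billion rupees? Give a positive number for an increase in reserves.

-142.4

Official reserve transactions balance = -(26.4 + 54.5 + (-223.3)) = 142.4
An accumulation of reserves is recorded as a debit (negative entry), so the change in the stock of reserves is the negative of that balance.
Change in official reserves = -(142.4) = -142.4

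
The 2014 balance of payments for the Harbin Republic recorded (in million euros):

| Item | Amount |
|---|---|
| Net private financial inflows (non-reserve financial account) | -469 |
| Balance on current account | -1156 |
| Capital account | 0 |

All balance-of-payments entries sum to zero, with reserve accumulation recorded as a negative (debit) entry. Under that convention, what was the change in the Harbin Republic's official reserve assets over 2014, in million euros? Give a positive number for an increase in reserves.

Official reserve transactions balance = -((-1156) + 0 + (-469)) = 1625
An accumulation of reserves is recorded as a debit (negative entry), so the change in the stock of reserves is the negative of that balance.
Change in official reserves = -(1625) = -1625

-1625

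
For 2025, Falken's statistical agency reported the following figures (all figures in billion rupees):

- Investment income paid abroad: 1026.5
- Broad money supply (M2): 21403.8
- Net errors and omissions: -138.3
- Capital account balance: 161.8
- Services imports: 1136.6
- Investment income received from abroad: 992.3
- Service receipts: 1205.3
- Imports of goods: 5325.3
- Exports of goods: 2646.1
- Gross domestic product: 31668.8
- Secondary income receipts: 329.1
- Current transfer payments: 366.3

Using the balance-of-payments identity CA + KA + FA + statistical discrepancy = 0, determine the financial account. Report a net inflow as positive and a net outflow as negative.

Goods balance = 2646.1 - 5325.3 = -2679.2
Services balance = 1205.3 - 1136.6 = 68.7
Trade balance (goods + services) = -2679.2 + 68.7 = -2610.5
Net primary income = 992.3 - 1026.5 = -34.2
Net secondary income = 329.1 - 366.3 = -37.2
Current account = -2610.5 + (-34.2) + (-37.2) = -2681.9
Financial account = -(-2681.9 + 161.8 + (-138.3)) = 2658.4

2658.4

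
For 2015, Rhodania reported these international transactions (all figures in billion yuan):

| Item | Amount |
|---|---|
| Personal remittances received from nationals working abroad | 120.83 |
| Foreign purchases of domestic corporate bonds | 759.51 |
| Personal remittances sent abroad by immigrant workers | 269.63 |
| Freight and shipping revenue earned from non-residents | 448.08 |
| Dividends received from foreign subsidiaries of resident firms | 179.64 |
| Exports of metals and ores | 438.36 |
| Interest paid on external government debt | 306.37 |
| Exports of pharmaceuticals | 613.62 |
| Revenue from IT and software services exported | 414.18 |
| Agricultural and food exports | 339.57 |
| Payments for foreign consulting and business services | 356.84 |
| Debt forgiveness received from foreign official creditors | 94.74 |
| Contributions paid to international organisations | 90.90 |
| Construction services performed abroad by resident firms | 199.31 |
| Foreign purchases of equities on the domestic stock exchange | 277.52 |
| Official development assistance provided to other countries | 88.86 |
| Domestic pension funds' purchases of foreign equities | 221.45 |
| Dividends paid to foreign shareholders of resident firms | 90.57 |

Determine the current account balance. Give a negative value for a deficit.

Goods: 438.36 + 613.62 + 339.57 = 1391.55
Services: 199.31 + 414.18 - 356.84 + 448.08 = 704.73
Primary income: -306.37 - 90.57 + 179.64 = -217.30
Secondary income: -269.63 - 90.90 - 88.86 + 120.83 = -328.56
Current account = 1391.55 + 704.73 + (-217.30) + (-328.56) = 1550.42
(Excluded from the current account — financial account: foreign purchases of domestic corporate bonds 759.51, foreign purchases of equities on the domestic stock exchange 277.52, domestic pension funds' purchases of foreign equities 221.45; capital account: debt forgiveness received from foreign official creditors 94.74.)

1550.42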